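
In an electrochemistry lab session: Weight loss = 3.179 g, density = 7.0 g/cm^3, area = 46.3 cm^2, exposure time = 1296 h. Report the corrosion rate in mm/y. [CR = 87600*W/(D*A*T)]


Apply the mm/y weight-loss relation: CR = 87600 * W / (D * A * T)
Numerator: 87600 * 3.179 = 278480.4
Denominator: 7.0 * 46.3 * 1296 = 420033.6
CR = 278480.4 / 420033.6 = 0.662996 mm/y

0.662996 mm/y


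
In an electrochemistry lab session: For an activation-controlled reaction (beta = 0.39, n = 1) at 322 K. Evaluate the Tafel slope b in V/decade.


Apply the Tafel slope relation: b = 2.303*R*T/(beta*n*F)
Numerator: 2.303 * 8.314 * 322 = 6165.38
Denominator: 0.39 * 1 * 96485 = 37629.15
b = 6165.38 / 37629.15 = 0.164 V/decade

0.164 V/decade


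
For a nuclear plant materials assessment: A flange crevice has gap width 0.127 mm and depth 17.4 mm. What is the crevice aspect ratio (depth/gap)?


Aspect ratio = depth / gap
Ratio = 17.4 / 0.127 = 137.0

137.0


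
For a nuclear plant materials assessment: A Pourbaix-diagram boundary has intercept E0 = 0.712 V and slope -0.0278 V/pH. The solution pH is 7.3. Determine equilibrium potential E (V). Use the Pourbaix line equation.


Apply the Pourbaix line equation: E = E0 + slope*pH
E = 0.712 + (-0.0278)*7.3 = 0.712 + (-0.20294) = 0.50906 V
Rounded to 3 decimal places: E = 0.509 V

0.509 V


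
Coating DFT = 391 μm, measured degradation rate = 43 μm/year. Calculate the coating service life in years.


Service life = thickness / degradation rate
Life = 391 / 43 = 9.1 years

9.1 years


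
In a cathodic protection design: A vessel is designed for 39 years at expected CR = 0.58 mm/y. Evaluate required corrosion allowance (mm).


Corrosion allowance = CR × design life
CA = 0.58 * 39 = 22.62 mm

22.62 mm


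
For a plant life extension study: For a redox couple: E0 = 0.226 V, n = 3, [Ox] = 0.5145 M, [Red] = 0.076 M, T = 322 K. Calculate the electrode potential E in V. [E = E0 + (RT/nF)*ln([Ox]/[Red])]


Apply the Nernst equation: E = E0 + (RT/nF)*ln([Ox]/[Red])
Step 1: RT/nF = 8.314*322/(3*96485) = 0.00924879 V
Step 2: [Ox]/[Red] = 0.5145/0.076 = 6.769737
Step 3: ln(6.769737) = 1.912462
Step 4: correction = 0.00924879 * 1.912462 = 0.018 V
E = 0.226 + 0.018 = 0.244 V

0.244 V


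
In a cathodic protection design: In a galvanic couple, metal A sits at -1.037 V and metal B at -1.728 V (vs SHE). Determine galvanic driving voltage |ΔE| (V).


Driving voltage is the absolute potential difference.
|ΔE| = |-1.037 − (-1.728)| = 0.691 V

0.691 V


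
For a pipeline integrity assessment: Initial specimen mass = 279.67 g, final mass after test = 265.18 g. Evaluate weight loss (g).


Weight loss = initial − final
WL = 279.67 − 265.18 = 14.49 g

14.49 g


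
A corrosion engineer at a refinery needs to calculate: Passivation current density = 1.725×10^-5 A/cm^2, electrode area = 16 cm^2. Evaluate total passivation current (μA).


I = i_pass * A, then convert A → μA (×10^6)
I = 1.725×10^-5 * 16 * 10^6 = 276.0 μA

276.0 μA


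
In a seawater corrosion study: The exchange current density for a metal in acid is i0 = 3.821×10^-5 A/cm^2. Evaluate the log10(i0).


i0 = 3.821×10^-5 A/cm^2
log10(i0) = -4.418

-4.418


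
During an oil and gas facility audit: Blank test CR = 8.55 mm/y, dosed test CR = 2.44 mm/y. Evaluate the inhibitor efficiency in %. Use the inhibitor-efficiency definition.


Apply the inhibitor-efficiency definition: IE = (CR_blank − CR_inh)/CR_blank × 100
IE = (8.55 − 2.44) / 8.55 × 100
IE = 6.11 / 8.55 × 100 = 71.5 %

71.5 %


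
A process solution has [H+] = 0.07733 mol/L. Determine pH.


pH = −log10[H+]
pH = −log10(0.07733) = 1.11

1.11


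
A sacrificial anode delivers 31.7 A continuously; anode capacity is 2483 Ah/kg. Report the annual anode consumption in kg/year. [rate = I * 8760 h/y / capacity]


Annual consumption = current * hours per year / capacity
Rate = 31.7 * 8760 / 2483 = 111.8 kg/year

111.8 kg/year


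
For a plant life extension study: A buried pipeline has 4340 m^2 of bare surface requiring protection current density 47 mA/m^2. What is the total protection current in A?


I = area * current density, then convert mA → A (÷1000)
I = 4340 * 47 / 1000 = 203.98 A

203.98 A


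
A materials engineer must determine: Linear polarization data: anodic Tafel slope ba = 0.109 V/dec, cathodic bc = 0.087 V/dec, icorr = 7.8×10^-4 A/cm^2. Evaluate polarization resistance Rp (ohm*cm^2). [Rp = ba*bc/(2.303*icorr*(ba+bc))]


Apply the Stern-Geary equation: Rp = ba*bc / (2.303*icorr*(ba+bc))
ba*bc = 0.109*0.087 = 0.009483
ba+bc = 0.196; 2.303*icorr*(ba+bc) = 2.303*7.8×10^-4*0.196 = 3.5208264×10^-4
Rp = 0.009483 / 3.5208264×10^-4 = 26.93 ohm*cm^2

26.93 ohm*cm^2


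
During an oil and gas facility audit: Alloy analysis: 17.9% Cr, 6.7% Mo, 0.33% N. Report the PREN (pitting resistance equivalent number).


Apply the PREN formula: PREN = Cr + 3.3*Mo + 16*N
PREN = 17.9 + 3.3*6.7 + 16*0.33
PREN = 17.9 + 22.11 + 5.28 = 45.29

45.29


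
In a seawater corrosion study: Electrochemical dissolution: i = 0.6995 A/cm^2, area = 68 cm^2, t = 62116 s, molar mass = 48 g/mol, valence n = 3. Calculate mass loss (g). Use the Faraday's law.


Apply Faraday's law: m = i*A*t*M / (n*F)
Total charge passed Q = i*A*t = 0.6995*68*62116 = 2954609.656 C
m = Q*M/(n*F) = 2954609.656*48/(3*96485) = 489.95963 g

489.95963 g


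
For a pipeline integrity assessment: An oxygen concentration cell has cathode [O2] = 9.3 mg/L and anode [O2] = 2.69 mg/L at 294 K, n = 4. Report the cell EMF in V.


Apply the Nernst concentration-cell relation: E = (RT/nF)*ln(C_cathode/C_anode)
RT/nF = 8.314*294/(4*96485) = 0.00633341 V
ln(9.3/2.69) = 1.24047
E = 0.00633341 * 1.24047 = 0.00786 V

0.00786 V


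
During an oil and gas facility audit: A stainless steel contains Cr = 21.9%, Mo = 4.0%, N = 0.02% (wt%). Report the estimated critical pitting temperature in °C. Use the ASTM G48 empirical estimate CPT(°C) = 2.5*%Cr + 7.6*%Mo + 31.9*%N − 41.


Apply the ASTM G48 empirical CPT estimate: CPT(°C) = 2.5*%Cr + 7.6*%Mo + 31.9*%N − 41
2.5*21.9 = 54.75; 7.6*4.0 = 30.4; 31.9*0.02 = 0.638
CPT = 54.75 + 30.4 + 0.638 − 41 = 44.788 °C
Rounded to 0.1 °C: CPT ≈ 44.8 °C

44.8 °C


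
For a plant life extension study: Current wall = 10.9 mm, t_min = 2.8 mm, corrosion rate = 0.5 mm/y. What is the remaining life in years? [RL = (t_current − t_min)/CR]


Apply the remaining-life relation: RL = (t_current − t_min) / CR
RL = (10.9 − 2.8) / 0.5 = 8.1 / 0.5 = 16.2 years

16.2 years


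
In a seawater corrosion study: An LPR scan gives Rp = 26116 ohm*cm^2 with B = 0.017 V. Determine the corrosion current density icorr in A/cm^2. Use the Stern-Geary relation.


Apply the Stern-Geary relation: icorr = B / Rp
icorr = 0.017 / 26116 = 6.509×10^-7 A/cm^2

6.509×10^-7 A/cm^2


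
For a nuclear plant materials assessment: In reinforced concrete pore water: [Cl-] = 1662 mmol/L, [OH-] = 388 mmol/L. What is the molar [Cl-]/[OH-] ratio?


Threshold parameter = [Cl-] / [OH-] (molar basis; both in mmol/L, so units cancel)
Ratio = 1662 / 388 = 4.28

4.28


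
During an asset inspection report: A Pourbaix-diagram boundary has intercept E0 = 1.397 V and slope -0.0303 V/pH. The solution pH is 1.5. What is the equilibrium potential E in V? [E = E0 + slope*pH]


Apply the Pourbaix line equation: E = E0 + slope*pH
E = 1.397 + (-0.0303)*1.5 = 1.397 + (-0.04545) = 1.35155 V
Rounded to 4 decimal places: E = 1.3516 V

1.3516 V


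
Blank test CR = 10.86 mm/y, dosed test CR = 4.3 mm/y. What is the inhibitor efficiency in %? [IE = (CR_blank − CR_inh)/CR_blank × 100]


Apply the inhibitor-efficiency definition: IE = (CR_blank − CR_inh)/CR_blank × 100
IE = (10.86 − 4.3) / 10.86 × 100
IE = 6.56 / 10.86 × 100 = 60.4 %

60.4 %


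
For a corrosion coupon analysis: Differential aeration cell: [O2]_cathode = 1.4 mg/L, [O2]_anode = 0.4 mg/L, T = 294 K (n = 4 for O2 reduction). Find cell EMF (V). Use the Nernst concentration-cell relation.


Apply the Nernst concentration-cell relation: E = (RT/nF)*ln(C_cathode/C_anode)
RT/nF = 8.314*294/(4*96485) = 0.00633341 V
ln(1.4/0.4) = 1.25276
E = 0.00633341 * 1.25276 = 0.00793 V

0.00793 V


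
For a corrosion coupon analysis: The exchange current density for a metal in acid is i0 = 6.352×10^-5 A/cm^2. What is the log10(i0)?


i0 = 6.352×10^-5 A/cm^2
log10(i0) = -4.197

-4.197


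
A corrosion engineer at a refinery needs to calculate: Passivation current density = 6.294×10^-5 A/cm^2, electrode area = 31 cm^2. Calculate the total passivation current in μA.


I = i_pass * A, then convert A → μA (×10^6)
I = 6.294×10^-5 * 31 * 10^6 = 1951.14 μA

1951.14 μA


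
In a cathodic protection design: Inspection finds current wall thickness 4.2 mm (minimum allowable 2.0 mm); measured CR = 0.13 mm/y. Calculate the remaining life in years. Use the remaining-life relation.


Apply the remaining-life relation: RL = (t_current − t_min) / CR
RL = (4.2 − 2.0) / 0.13 = 2.2 / 0.13 = 16.9 years

16.9 years


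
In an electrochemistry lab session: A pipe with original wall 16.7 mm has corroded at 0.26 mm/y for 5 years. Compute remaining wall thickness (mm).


Remaining wall = original − CR × time
t = 16.7 − 0.26*5 = 16.7 − 1.3 = 15.4 mm

15.4 mm


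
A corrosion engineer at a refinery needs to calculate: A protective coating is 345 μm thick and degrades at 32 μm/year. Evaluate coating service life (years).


Service life = thickness / degradation rate
Life = 345 / 32 = 10.8 years

10.8 years


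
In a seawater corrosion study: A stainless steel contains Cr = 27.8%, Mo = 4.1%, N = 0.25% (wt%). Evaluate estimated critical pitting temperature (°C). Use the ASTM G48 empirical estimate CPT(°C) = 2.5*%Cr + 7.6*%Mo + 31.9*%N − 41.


Apply the ASTM G48 empirical CPT estimate: CPT(°C) = 2.5*%Cr + 7.6*%Mo + 31.9*%N − 41
2.5*27.8 = 69.5; 7.6*4.1 = 31.16; 31.9*0.25 = 7.975
CPT = 69.5 + 31.16 + 7.975 − 41 = 67.635 °C
Rounded to 0.1 °C: CPT ≈ 67.6 °C

67.6 °C


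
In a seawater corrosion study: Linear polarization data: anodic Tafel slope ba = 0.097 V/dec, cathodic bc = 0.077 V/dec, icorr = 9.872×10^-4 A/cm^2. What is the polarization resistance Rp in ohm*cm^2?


Apply the Stern-Geary equation: Rp = ba*bc / (2.303*icorr*(ba+bc))
ba*bc = 0.097*0.077 = 0.007469
ba+bc = 0.174; 2.303*icorr*(ba+bc) = 2.303*9.872×10^-4*0.174 = 3.9559276×10^-4
Rp = 0.007469 / 3.9559276×10^-4 = 18.88 ohm*cm^2

18.88 ohm*cm^2


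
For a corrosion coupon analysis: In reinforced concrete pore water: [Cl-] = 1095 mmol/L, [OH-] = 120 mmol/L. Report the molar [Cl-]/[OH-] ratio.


Threshold parameter = [Cl-] / [OH-] (molar basis; both in mmol/L, so units cancel)
Ratio = 1095 / 120 = 9.13

9.13


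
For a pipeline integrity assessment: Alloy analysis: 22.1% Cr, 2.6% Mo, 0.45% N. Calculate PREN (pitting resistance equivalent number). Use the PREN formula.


Apply the PREN formula: PREN = Cr + 3.3*Mo + 16*N
PREN = 22.1 + 3.3*2.6 + 16*0.45
PREN = 22.1 + 8.58 + 7.2 = 37.88

37.88


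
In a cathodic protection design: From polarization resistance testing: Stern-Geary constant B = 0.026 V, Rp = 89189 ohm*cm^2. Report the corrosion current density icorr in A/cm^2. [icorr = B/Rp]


Apply the Stern-Geary relation: icorr = B / Rp
icorr = 0.026 / 89189 = 2.915×10^-7 A/cm^2

2.915×10^-7 A/cm^2


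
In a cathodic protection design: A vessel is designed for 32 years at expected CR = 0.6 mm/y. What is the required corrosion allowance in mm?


Corrosion allowance = CR × design life
CA = 0.6 * 32 = 19.2 mm

19.2 mm


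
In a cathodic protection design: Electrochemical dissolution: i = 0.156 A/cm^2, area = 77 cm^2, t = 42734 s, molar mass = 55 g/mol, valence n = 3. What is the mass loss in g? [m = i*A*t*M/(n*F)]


Apply Faraday's law: m = i*A*t*M / (n*F)
Total charge passed Q = i*A*t = 0.156*77*42734 = 513320.808 C
m = Q*M/(n*F) = 513320.808*55/(3*96485) = 97.5372 g

97.5372 g


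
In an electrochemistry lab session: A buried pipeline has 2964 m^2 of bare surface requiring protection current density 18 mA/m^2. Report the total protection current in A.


I = area * current density, then convert mA → A (÷1000)
I = 2964 * 18 / 1000 = 53.35 A

53.35 A


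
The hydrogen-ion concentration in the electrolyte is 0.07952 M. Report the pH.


pH = −log10[H+]
pH = −log10(0.07952) = 1.1

1.1


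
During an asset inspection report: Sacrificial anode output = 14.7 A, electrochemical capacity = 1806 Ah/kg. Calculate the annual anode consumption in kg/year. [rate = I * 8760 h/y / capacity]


Annual consumption = current * hours per year / capacity
Rate = 14.7 * 8760 / 1806 = 71.3 kg/year

71.3 kg/year


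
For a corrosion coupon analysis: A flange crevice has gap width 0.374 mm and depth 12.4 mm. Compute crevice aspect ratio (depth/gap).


Aspect ratio = depth / gap
Ratio = 12.4 / 0.374 = 33.2

33.2


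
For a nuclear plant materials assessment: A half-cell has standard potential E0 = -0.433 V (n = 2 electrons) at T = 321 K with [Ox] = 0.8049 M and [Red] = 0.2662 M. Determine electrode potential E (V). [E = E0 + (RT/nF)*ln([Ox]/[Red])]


Apply the Nernst equation: E = E0 + (RT/nF)*ln([Ox]/[Red])
Step 1: RT/nF = 8.314*321/(2*96485) = 0.0138301 V
Step 2: [Ox]/[Red] = 0.8049/0.2662 = 3.023666
Step 3: ln(3.023666) = 1.10647
Step 4: correction = 0.0138301 * 1.10647 = 0.015 V
E = -0.433 + 0.015 = -0.418 V

-0.418 V


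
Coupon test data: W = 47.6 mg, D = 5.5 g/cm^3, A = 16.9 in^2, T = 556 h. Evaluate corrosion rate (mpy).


Apply the mpy weight-loss relation: CR = 534 * W / (D * A * T)
Numerator: 534 * 47.6 = 25418.4
Denominator: 5.5 * 16.9 * 556 = 51680.2
CR = 25418.4 / 51680.2 = 0.4918 mpy

0.4918 mpy


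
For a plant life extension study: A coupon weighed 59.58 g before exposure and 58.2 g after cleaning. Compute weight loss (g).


Weight loss = initial − final
WL = 59.58 − 58.2 = 1.38 g

1.38 g


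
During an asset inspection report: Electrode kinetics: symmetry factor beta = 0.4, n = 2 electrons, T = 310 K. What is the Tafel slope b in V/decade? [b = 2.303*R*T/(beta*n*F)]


Apply the Tafel slope relation: b = 2.303*R*T/(beta*n*F)
Numerator: 2.303 * 8.314 * 310 = 5935.61
Denominator: 0.4 * 2 * 96485 = 77188.0
b = 5935.61 / 77188.0 = 0.0769 V/decade

0.0769 V/decade


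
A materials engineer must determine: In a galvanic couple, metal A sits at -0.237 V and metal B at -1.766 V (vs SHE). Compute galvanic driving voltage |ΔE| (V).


Driving voltage is the absolute potential difference.
|ΔE| = |-0.237 − (-1.766)| = 1.529 V

1.529 V


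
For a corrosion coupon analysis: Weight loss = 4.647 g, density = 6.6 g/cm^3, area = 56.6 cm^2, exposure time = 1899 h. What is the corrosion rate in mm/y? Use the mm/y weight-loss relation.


Apply the mm/y weight-loss relation: CR = 87600 * W / (D * A * T)
Numerator: 87600 * 4.647 = 407077.2
Denominator: 6.6 * 56.6 * 1899 = 709390.44
CR = 407077.2 / 709390.44 = 0.5738 mm/y

0.5738 mm/y


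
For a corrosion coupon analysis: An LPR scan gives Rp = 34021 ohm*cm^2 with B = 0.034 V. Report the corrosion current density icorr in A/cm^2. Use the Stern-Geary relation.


Apply the Stern-Geary relation: icorr = B / Rp
icorr = 0.034 / 34021 = 9.994×10^-7 A/cm^2

9.994×10^-7 A/cm^2


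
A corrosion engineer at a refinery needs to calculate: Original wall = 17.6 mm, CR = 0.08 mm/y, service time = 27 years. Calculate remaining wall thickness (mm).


Remaining wall = original − CR × time
t = 17.6 − 0.08*27 = 17.6 − 2.16 = 15.44 mm

15.44 mm


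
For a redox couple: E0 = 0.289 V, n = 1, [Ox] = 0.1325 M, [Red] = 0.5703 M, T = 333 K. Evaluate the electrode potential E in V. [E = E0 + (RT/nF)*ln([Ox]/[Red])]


Apply the Nernst equation: E = E0 + (RT/nF)*ln([Ox]/[Red])
Step 1: RT/nF = 8.314*333/(1*96485) = 0.02869422 V
Step 2: [Ox]/[Red] = 0.1325/0.5703 = 0.232334
Step 3: ln(0.232334) = -1.459579
Step 4: correction = 0.02869422 * -1.459579 = -0.0419 V
E = 0.289 + -0.0419 = 0.2471 V

0.2471 V


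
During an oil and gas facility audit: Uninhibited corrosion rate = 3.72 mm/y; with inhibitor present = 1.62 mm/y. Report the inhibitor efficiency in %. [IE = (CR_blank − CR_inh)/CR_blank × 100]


Apply the inhibitor-efficiency definition: IE = (CR_blank − CR_inh)/CR_blank × 100
IE = (3.72 − 1.62) / 3.72 × 100
IE = 2.1 / 3.72 × 100 = 56.5 %

56.5 %


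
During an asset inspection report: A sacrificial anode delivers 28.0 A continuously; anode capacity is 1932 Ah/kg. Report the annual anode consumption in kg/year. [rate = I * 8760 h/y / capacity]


Annual consumption = current * hours per year / capacity
Rate = 28.0 * 8760 / 1932 = 127.0 kg/year

127.0 kg/year


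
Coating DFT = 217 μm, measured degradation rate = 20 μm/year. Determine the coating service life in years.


Service life = thickness / degradation rate
Life = 217 / 20 = 10.9 years

10.9 years


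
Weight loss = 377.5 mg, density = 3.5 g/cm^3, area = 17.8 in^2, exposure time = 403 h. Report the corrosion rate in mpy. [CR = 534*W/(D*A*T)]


Apply the mpy weight-loss relation: CR = 534 * W / (D * A * T)
Numerator: 534 * 377.5 = 201585.0
Denominator: 3.5 * 17.8 * 403 = 25106.9
CR = 201585.0 / 25106.9 = 8.02907 mpy

8.02907 mpy


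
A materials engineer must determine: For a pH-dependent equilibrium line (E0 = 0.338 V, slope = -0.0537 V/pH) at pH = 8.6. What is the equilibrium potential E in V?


Apply the Pourbaix line equation: E = E0 + slope*pH
E = 0.338 + (-0.0537)*8.6 = 0.338 + (-0.46182) = -0.12382 V
Rounded to 3 decimal places: E = -0.124 V

-0.124 V


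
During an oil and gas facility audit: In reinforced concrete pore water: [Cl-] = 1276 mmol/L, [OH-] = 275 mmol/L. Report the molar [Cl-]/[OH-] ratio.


Threshold parameter = [Cl-] / [OH-] (molar basis; both in mmol/L, so units cancel)
Ratio = 1276 / 275 = 4.64

4.64


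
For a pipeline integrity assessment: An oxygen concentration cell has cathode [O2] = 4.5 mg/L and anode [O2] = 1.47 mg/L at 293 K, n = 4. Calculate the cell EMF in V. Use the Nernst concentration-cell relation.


Apply the Nernst concentration-cell relation: E = (RT/nF)*ln(C_cathode/C_anode)
RT/nF = 8.314*293/(4*96485) = 0.00631187 V
ln(4.5/1.47) = 1.11881
E = 0.00631187 * 1.11881 = 0.00706 V

0.00706 V


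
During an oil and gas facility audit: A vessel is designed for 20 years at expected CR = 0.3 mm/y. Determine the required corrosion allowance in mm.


Corrosion allowance = CR × design life
CA = 0.3 * 20 = 6.0 mm

6.0 mm


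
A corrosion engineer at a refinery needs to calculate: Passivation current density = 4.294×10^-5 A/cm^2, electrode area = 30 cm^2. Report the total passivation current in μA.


I = i_pass * A, then convert A → μA (×10^6)
I = 4.294×10^-5 * 30 * 10^6 = 1288.2 μA

1288.2 μA


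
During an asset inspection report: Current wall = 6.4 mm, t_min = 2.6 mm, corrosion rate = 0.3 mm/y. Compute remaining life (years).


Apply the remaining-life relation: RL = (t_current − t_min) / CR
RL = (6.4 − 2.6) / 0.3 = 3.8 / 0.3 = 12.7 years

12.7 years


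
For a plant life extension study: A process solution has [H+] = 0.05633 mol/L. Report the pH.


pH = −log10[H+]
pH = −log10(0.05633) = 1.25

1.25


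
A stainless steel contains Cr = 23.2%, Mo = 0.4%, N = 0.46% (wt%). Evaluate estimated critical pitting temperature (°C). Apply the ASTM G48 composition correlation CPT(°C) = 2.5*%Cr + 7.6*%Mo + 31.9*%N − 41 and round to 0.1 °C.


Apply the ASTM G48 empirical CPT estimate: CPT(°C) = 2.5*%Cr + 7.6*%Mo + 31.9*%N − 41
2.5*23.2 = 58; 7.6*0.4 = 3.04; 31.9*0.46 = 14.674
CPT = 58 + 3.04 + 14.674 − 41 = 34.714 °C
Rounded to 0.1 °C: CPT ≈ 34.7 °C

34.7 °C


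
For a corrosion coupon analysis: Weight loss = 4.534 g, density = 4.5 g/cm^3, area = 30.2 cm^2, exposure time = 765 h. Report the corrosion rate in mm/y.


Apply the mm/y weight-loss relation: CR = 87600 * W / (D * A * T)
Numerator: 87600 * 4.534 = 397178.4
Denominator: 4.5 * 30.2 * 765 = 103963.5
CR = 397178.4 / 103963.5 = 3.820364 mm/y

3.820364 mm/y


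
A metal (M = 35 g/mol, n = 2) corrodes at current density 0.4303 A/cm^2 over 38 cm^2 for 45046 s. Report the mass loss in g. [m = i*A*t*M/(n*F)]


Apply Faraday's law: m = i*A*t*M / (n*F)
Total charge passed Q = i*A*t = 0.4303*38*45046 = 736565.1644 C
m = Q*M/(n*F) = 736565.1644*35/(2*96485) = 133.5948 g

133.5948 g


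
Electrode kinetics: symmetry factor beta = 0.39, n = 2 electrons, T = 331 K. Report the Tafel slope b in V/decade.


Apply the Tafel slope relation: b = 2.303*R*T/(beta*n*F)
Numerator: 2.303 * 8.314 * 331 = 6337.7
Denominator: 0.39 * 2 * 96485 = 75258.3
b = 6337.7 / 75258.3 = 0.084 V/decade

0.084 V/decade


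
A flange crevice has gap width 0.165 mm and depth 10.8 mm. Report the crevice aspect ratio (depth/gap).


Aspect ratio = depth / gap
Ratio = 10.8 / 0.165 = 65.5

65.5


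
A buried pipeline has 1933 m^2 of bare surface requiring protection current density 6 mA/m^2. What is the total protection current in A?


I = area * current density, then convert mA → A (÷1000)
I = 1933 * 6 / 1000 = 11.6 A

11.6 A


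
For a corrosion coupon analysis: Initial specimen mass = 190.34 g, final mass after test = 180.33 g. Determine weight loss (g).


Weight loss = initial − final
WL = 190.34 − 180.33 = 10.01 g

10.01 g


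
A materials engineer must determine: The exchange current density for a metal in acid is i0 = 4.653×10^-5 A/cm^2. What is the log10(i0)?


i0 = 4.653×10^-5 A/cm^2
log10(i0) = -4.332

-4.332


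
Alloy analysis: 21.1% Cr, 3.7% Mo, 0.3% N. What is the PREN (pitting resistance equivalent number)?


Apply the PREN formula: PREN = Cr + 3.3*Mo + 16*N
PREN = 21.1 + 3.3*3.7 + 16*0.3
PREN = 21.1 + 12.21 + 4.8 = 38.11

38.11


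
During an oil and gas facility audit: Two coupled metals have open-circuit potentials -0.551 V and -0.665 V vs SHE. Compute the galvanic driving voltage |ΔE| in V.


Driving voltage is the absolute potential difference.
|ΔE| = |-0.551 − (-0.665)| = 0.114 V

0.114 V


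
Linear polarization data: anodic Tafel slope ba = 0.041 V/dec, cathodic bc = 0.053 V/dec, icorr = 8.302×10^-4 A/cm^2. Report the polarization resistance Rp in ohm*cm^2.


Apply the Stern-Geary equation: Rp = ba*bc / (2.303*icorr*(ba+bc))
ba*bc = 0.041*0.053 = 0.002173
ba+bc = 0.094; 2.303*icorr*(ba+bc) = 2.303*8.302×10^-4*0.094 = 1.7972336×10^-4
Rp = 0.002173 / 1.7972336×10^-4 = 12.1 ohm*cm^2

12.1 ohm*cm^2


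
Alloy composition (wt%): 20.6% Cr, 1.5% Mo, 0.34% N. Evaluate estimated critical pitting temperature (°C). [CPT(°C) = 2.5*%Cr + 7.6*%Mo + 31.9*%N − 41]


Apply the ASTM G48 empirical CPT estimate: CPT(°C) = 2.5*%Cr + 7.6*%Mo + 31.9*%N − 41
2.5*20.6 = 51.5; 7.6*1.5 = 11.4; 31.9*0.34 = 10.846
CPT = 51.5 + 11.4 + 10.846 − 41 = 32.746 °C
Rounded to 0.1 °C: CPT ≈ 32.7 °C

32.7 °C


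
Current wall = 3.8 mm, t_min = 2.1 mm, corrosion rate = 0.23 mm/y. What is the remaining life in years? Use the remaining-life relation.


Apply the remaining-life relation: RL = (t_current − t_min) / CR
RL = (3.8 − 2.1) / 0.23 = 1.7 / 0.23 = 7.4 years

7.4 years


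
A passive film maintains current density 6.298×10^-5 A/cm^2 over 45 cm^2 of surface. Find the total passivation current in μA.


I = i_pass * A, then convert A → μA (×10^6)
I = 6.298×10^-5 * 45 * 10^6 = 2834.1 μA

2834.1 μA


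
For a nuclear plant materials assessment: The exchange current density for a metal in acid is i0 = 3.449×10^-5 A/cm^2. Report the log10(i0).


i0 = 3.449×10^-5 A/cm^2
log10(i0) = -4.462

-4.462


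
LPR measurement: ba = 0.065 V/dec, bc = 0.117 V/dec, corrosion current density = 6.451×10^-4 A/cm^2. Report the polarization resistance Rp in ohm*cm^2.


Apply the Stern-Geary equation: Rp = ba*bc / (2.303*icorr*(ba+bc))
ba*bc = 0.065*0.117 = 0.007605
ba+bc = 0.182; 2.303*icorr*(ba+bc) = 2.303*6.451×10^-4*0.182 = 2.7039108×10^-4
Rp = 0.007605 / 2.7039108×10^-4 = 28.1 ohm*cm^2

28.1 ohm*cm^2


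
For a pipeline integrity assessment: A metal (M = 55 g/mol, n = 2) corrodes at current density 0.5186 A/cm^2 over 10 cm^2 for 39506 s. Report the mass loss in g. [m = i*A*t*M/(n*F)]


Apply Faraday's law: m = i*A*t*M / (n*F)
Total charge passed Q = i*A*t = 0.5186*10*39506 = 204878.116 C
m = Q*M/(n*F) = 204878.116*55/(2*96485) = 58.394 g

58.394 g


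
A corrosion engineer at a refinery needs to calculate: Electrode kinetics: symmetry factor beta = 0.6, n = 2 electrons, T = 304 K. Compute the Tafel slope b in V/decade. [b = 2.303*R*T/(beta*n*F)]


Apply the Tafel slope relation: b = 2.303*R*T/(beta*n*F)
Numerator: 2.303 * 8.314 * 304 = 5820.73
Denominator: 0.6 * 2 * 96485 = 115782.0
b = 5820.73 / 115782.0 = 0.05 V/decade

0.05 V/decade


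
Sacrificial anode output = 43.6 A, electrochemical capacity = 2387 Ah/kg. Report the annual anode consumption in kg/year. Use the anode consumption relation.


Annual consumption = current * hours per year / capacity
Rate = 43.6 * 8760 / 2387 = 160.0 kg/year

160.0 kg/year


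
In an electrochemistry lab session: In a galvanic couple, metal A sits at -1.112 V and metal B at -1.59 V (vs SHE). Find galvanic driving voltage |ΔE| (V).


Driving voltage is the absolute potential difference.
|ΔE| = |-1.112 − (-1.59)| = 0.478 V

0.478 V


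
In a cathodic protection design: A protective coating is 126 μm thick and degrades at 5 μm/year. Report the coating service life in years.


Service life = thickness / degradation rate
Life = 126 / 5 = 25.2 years

25.2 years


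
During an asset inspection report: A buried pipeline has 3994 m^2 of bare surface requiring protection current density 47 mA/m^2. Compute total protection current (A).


I = area * current density, then convert mA → A (÷1000)
I = 3994 * 47 / 1000 = 187.72 A

187.72 A


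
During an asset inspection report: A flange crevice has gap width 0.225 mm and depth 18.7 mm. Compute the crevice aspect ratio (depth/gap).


Aspect ratio = depth / gap
Ratio = 18.7 / 0.225 = 83.1

83.1


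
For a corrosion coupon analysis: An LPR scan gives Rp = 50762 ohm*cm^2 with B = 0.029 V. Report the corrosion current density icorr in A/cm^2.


Apply the Stern-Geary relation: icorr = B / Rp
icorr = 0.029 / 50762 = 5.713×10^-7 A/cm^2

5.713×10^-7 A/cm^2


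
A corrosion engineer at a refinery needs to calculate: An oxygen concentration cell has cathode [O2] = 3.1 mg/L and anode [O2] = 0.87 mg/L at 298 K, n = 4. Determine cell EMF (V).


Apply the Nernst concentration-cell relation: E = (RT/nF)*ln(C_cathode/C_anode)
RT/nF = 8.314*298/(4*96485) = 0.00641958 V
ln(3.1/0.87) = 1.27066
E = 0.00641958 * 1.27066 = 0.00816 V

0.00816 V


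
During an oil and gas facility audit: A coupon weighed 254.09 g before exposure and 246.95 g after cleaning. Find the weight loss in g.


Weight loss = initial − final
WL = 254.09 − 246.95 = 7.14 g

7.14 g


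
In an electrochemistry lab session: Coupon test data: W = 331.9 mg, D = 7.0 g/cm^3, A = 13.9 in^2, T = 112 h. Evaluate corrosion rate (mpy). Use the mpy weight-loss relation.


Apply the mpy weight-loss relation: CR = 534 * W / (D * A * T)
Numerator: 534 * 331.9 = 177234.6
Denominator: 7.0 * 13.9 * 112 = 10897.6
CR = 177234.6 / 10897.6 = 16.264 mpy

16.264 mpy


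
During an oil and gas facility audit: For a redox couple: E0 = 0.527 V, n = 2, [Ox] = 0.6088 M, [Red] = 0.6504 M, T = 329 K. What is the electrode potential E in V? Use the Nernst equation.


Apply the Nernst equation: E = E0 + (RT/nF)*ln([Ox]/[Red])
Step 1: RT/nF = 8.314*329/(2*96485) = 0.01417477 V
Step 2: [Ox]/[Red] = 0.6088/0.6504 = 0.936039
Step 3: ln(0.936039) = -0.066098
Step 4: correction = 0.01417477 * -0.066098 = -0.001 V
E = 0.527 + -0.001 = 0.526 V

0.526 V


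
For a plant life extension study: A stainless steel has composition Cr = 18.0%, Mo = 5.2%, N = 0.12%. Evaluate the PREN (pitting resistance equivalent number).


Apply the PREN formula: PREN = Cr + 3.3*Mo + 16*N
PREN = 18.0 + 3.3*5.2 + 16*0.12
PREN = 18.0 + 17.16 + 1.92 = 37.08

37.08


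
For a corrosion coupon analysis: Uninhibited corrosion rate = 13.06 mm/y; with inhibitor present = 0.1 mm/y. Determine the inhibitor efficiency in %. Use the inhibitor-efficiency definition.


Apply the inhibitor-efficiency definition: IE = (CR_blank − CR_inh)/CR_blank × 100
IE = (13.06 − 0.1) / 13.06 × 100
IE = 12.96 / 13.06 × 100 = 99.2 %

99.2 %


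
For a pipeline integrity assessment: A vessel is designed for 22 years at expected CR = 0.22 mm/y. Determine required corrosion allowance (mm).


Corrosion allowance = CR × design life
CA = 0.22 * 22 = 4.84 mm

4.84 mm


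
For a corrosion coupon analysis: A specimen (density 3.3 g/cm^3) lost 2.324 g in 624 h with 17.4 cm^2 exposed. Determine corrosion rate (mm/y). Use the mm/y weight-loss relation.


Apply the mm/y weight-loss relation: CR = 87600 * W / (D * A * T)
Numerator: 87600 * 2.324 = 203582.4
Denominator: 3.3 * 17.4 * 624 = 35830.08
CR = 203582.4 / 35830.08 = 5.68189 mm/y

5.68189 mm/y


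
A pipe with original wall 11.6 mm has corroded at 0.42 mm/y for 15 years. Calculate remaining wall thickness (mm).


Remaining wall = original − CR × time
t = 11.6 − 0.42*15 = 11.6 − 6.3 = 5.3 mm

5.3 mm


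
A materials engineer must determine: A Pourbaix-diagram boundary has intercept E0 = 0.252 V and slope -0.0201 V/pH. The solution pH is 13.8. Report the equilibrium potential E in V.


Apply the Pourbaix line equation: E = E0 + slope*pH
E = 0.252 + (-0.0201)*13.8 = 0.252 + (-0.27738) = -0.02538 V
Rounded to 4 decimal places: E = -0.0254 V

-0.0254 V


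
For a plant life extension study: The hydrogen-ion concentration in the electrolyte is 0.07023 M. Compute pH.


pH = −log10[H+]
pH = −log10(0.07023) = 1.15

1.15


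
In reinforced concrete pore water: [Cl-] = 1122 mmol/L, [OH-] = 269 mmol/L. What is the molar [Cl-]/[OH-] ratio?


Threshold parameter = [Cl-] / [OH-] (molar basis; both in mmol/L, so units cancel)
Ratio = 1122 / 269 = 4.17

4.17


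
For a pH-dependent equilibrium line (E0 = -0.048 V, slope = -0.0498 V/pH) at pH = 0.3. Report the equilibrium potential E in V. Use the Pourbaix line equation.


Apply the Pourbaix line equation: E = E0 + slope*pH
E = -0.048 + (-0.0498)*0.3 = -0.048 + (-0.01494) = -0.06294 V
Rounded to 4 decimal places: E = -0.0629 V

-0.0629 V


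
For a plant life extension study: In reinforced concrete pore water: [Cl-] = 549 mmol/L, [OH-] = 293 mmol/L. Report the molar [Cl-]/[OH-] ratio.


Threshold parameter = [Cl-] / [OH-] (molar basis; both in mmol/L, so units cancel)
Ratio = 549 / 293 = 1.87

1.87


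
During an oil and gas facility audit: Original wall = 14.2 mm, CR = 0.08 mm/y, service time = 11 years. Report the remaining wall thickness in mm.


Remaining wall = original − CR × time
t = 14.2 − 0.08*11 = 14.2 − 0.88 = 13.32 mm

13.32 mm


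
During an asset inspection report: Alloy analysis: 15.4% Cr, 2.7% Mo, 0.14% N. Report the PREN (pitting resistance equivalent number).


Apply the PREN formula: PREN = Cr + 3.3*Mo + 16*N
PREN = 15.4 + 3.3*2.7 + 16*0.14
PREN = 15.4 + 8.91 + 2.24 = 26.55

26.55


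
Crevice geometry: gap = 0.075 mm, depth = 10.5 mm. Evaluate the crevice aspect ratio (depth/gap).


Aspect ratio = depth / gap
Ratio = 10.5 / 0.075 = 140.0

140.0


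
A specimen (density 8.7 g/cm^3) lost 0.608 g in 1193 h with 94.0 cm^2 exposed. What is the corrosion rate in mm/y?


Apply the mm/y weight-loss relation: CR = 87600 * W / (D * A * T)
Numerator: 87600 * 0.608 = 53260.8
Denominator: 8.7 * 94.0 * 1193 = 975635.4
CR = 53260.8 / 975635.4 = 0.054591 mm/y

0.054591 mm/y


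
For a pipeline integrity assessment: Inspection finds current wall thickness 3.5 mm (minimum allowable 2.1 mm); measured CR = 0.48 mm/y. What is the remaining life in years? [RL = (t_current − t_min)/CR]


Apply the remaining-life relation: RL = (t_current − t_min) / CR
RL = (3.5 − 2.1) / 0.48 = 1.4 / 0.48 = 2.9 years

2.9 years


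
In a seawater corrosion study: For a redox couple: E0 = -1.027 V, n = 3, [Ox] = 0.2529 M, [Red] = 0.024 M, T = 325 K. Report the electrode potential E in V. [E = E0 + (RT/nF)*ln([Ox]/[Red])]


Apply the Nernst equation: E = E0 + (RT/nF)*ln([Ox]/[Red])
Step 1: RT/nF = 8.314*325/(3*96485) = 0.00933496 V
Step 2: [Ox]/[Red] = 0.2529/0.024 = 10.5375
Step 3: ln(10.5375) = 2.35494
Step 4: correction = 0.00933496 * 2.35494 = 0.022 V
E = -1.027 + 0.022 = -1.005 V

-1.005 V


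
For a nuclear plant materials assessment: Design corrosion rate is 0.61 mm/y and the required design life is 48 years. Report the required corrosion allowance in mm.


Corrosion allowance = CR × design life
CA = 0.61 * 48 = 29.28 mm

29.28 mm


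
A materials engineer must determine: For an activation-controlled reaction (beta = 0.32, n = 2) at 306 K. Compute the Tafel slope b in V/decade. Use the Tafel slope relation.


Apply the Tafel slope relation: b = 2.303*R*T/(beta*n*F)
Numerator: 2.303 * 8.314 * 306 = 5859.03
Denominator: 0.32 * 2 * 96485 = 61750.4
b = 5859.03 / 61750.4 = 0.0949 V/decade

0.0949 V/decade


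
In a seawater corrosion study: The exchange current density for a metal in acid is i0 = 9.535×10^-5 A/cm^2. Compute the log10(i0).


i0 = 9.535×10^-5 A/cm^2
log10(i0) = -4.021

-4.021


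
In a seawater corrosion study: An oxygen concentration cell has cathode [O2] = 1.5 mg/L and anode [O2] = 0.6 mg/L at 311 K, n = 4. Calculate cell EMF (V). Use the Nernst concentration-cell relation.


Apply the Nernst concentration-cell relation: E = (RT/nF)*ln(C_cathode/C_anode)
RT/nF = 8.314*311/(4*96485) = 0.00669963 V
ln(1.5/0.6) = 0.91629
E = 0.00669963 * 0.91629 = 0.00614 V

0.00614 V


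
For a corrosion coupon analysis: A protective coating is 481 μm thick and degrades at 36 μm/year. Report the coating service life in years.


Service life = thickness / degradation rate
Life = 481 / 36 = 13.4 years

13.4 years


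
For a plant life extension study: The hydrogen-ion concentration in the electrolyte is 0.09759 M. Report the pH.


pH = −log10[H+]
pH = −log10(0.09759) = 1.01

1.01


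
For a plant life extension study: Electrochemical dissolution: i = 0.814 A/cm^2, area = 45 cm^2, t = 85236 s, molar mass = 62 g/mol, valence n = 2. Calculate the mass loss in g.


Apply Faraday's law: m = i*A*t*M / (n*F)
Total charge passed Q = i*A*t = 0.814*45*85236 = 3122194.68 C
m = Q*M/(n*F) = 3122194.68*62/(2*96485) = 1003.141 g

1003.141 g


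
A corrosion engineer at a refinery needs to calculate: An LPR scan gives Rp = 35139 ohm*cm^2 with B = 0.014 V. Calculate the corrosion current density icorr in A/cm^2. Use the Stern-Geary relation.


Apply the Stern-Geary relation: icorr = B / Rp
icorr = 0.014 / 35139 = 3.984×10^-7 A/cm^2

3.984×10^-7 A/cm^2


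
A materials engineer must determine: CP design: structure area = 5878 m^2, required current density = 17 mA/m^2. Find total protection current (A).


I = area * current density, then convert mA → A (÷1000)
I = 5878 * 17 / 1000 = 99.93 A

99.93 A


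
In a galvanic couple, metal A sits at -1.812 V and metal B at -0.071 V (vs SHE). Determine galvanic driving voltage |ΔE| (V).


Driving voltage is the absolute potential difference.
|ΔE| = |-1.812 − (-0.071)| = 1.741 V

1.741 V


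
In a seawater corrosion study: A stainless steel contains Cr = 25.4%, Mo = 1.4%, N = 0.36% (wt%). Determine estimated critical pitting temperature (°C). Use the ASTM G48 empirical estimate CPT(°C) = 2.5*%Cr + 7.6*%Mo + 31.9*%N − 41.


Apply the ASTM G48 empirical CPT estimate: CPT(°C) = 2.5*%Cr + 7.6*%Mo + 31.9*%N − 41
2.5*25.4 = 63.5; 7.6*1.4 = 10.64; 31.9*0.36 = 11.484
CPT = 63.5 + 10.64 + 11.484 − 41 = 44.624 °C
Rounded to 0.1 °C: CPT ≈ 44.6 °C

44.6 °C


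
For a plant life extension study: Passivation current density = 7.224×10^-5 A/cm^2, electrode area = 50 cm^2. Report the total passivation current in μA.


I = i_pass * A, then convert A → μA (×10^6)
I = 7.224×10^-5 * 50 * 10^6 = 3612.0 μA

3612.0 μA


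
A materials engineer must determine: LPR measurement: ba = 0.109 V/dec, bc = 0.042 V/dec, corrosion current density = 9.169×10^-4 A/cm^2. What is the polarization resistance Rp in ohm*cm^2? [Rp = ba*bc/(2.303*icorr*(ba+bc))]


Apply the Stern-Geary equation: Rp = ba*bc / (2.303*icorr*(ba+bc))
ba*bc = 0.109*0.042 = 0.004578
ba+bc = 0.151; 2.303*icorr*(ba+bc) = 2.303*9.169×10^-4*0.151 = 3.1885473×10^-4
Rp = 0.004578 / 3.1885473×10^-4 = 14.4 ohm*cm^2

14.4 ohm*cm^2


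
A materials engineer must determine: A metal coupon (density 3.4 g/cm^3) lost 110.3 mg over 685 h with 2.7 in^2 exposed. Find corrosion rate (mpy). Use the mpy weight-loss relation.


Apply the mpy weight-loss relation: CR = 534 * W / (D * A * T)
Numerator: 534 * 110.3 = 58900.2
Denominator: 3.4 * 2.7 * 685 = 6288.3
CR = 58900.2 / 6288.3 = 9.3666 mpy

9.3666 mpy


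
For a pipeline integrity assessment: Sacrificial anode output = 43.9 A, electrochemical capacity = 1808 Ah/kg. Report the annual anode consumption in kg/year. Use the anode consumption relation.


Annual consumption = current * hours per year / capacity
Rate = 43.9 * 8760 / 1808 = 212.7 kg/year

212.7 kg/year


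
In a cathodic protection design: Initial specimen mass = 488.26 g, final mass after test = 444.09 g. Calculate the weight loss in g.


Weight loss = initial − final
WL = 488.26 − 444.09 = 44.17 g

44.17 g


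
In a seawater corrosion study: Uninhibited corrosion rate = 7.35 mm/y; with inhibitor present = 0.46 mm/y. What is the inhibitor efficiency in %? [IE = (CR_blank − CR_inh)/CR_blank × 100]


Apply the inhibitor-efficiency definition: IE = (CR_blank − CR_inh)/CR_blank × 100
IE = (7.35 − 0.46) / 7.35 × 100
IE = 6.89 / 7.35 × 100 = 93.7 %

93.7 %


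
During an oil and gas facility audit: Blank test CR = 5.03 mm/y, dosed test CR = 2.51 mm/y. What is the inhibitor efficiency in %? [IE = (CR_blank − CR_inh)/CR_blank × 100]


Apply the inhibitor-efficiency definition: IE = (CR_blank − CR_inh)/CR_blank × 100
IE = (5.03 − 2.51) / 5.03 × 100
IE = 2.52 / 5.03 × 100 = 50.1 %

50.1 %


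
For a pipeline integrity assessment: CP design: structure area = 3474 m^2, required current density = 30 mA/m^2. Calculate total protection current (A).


I = area * current density, then convert mA → A (÷1000)
I = 3474 * 30 / 1000 = 104.22 A

104.22 A


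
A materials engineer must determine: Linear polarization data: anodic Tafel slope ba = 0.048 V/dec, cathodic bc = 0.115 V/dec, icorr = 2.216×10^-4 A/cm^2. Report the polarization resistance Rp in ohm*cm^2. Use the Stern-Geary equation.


Apply the Stern-Geary equation: Rp = ba*bc / (2.303*icorr*(ba+bc))
ba*bc = 0.048*0.115 = 0.00552
ba+bc = 0.163; 2.303*icorr*(ba+bc) = 2.303*2.216×10^-4*0.163 = 8.3186202×10^-5
Rp = 0.00552 / 8.3186202×10^-5 = 66.36 ohm*cm^2

66.36 ohm*cm^2


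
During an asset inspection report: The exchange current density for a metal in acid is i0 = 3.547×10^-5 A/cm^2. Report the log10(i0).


i0 = 3.547×10^-5 A/cm^2
log10(i0) = -4.45

-4.45


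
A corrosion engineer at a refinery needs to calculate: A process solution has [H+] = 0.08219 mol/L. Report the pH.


pH = −log10[H+]
pH = −log10(0.08219) = 1.09

1.09


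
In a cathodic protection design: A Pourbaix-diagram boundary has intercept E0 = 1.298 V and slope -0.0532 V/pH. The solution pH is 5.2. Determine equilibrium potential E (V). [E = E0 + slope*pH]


Apply the Pourbaix line equation: E = E0 + slope*pH
E = 1.298 + (-0.0532)*5.2 = 1.298 + (-0.27664) = 1.02136 V
Rounded to 4 decimal places: E = 1.0214 V

1.0214 V


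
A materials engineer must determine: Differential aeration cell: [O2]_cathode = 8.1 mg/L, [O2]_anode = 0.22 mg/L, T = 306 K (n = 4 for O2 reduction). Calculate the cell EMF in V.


Apply the Nernst concentration-cell relation: E = (RT/nF)*ln(C_cathode/C_anode)
RT/nF = 8.314*306/(4*96485) = 0.00659192 V
ln(8.1/0.22) = 3.60599
E = 0.00659192 * 3.60599 = 0.02377 V

0.02377 V
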